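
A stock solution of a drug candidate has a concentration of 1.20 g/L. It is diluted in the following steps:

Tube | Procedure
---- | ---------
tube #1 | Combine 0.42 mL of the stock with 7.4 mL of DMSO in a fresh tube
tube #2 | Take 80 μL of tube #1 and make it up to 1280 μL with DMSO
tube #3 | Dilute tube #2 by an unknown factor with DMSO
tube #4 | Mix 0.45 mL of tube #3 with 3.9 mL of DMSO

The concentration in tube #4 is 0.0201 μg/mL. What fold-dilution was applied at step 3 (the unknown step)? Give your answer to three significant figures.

Step 1: 0.42 mL + 7.4 mL = 7.82 mL total → factor 7.82/0.42 = 18.619
Step 2: 80 μL brought to 1280 μL → factor 1280/80 = 16
Step 3: unknown factor x
Step 4: 0.45 mL + 3.9 mL = 4.35 mL total → factor 4.35/0.45 = 9.6667
Product of known-step factors = 2879.7
Overall factor = 1.20 g/L / (0.0201 μg/mL) = 59701
x = 59701 / 2879.7 = 20.7

20.7-fold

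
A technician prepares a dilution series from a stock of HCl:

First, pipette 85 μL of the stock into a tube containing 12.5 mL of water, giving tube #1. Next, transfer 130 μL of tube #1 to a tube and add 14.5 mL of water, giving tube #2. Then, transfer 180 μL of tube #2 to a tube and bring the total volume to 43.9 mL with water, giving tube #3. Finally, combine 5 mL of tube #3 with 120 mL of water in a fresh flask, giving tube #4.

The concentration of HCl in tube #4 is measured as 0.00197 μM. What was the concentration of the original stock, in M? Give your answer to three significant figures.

0.200 M

Step 1: 85 μL + 12.5 mL = 12585 μL total → factor 12585/85 = 148.06
Step 2: 130 μL + 14.5 mL = 14630 μL total → factor 14630/130 = 112.54
Step 3: 180 μL brought to 43.9 mL → factor 43900/180 = 243.89
Step 4: 5 mL + 120 mL = 125 mL total → factor 125/5 = 25
Overall dilution factor = 148.06 × 112.54 × 243.89 × 25 = 1.0159 × 10^8
Stock = 0.00197 μM × 1.0159 × 10^8 = 2.001 × 10^5 μM = 0.200 M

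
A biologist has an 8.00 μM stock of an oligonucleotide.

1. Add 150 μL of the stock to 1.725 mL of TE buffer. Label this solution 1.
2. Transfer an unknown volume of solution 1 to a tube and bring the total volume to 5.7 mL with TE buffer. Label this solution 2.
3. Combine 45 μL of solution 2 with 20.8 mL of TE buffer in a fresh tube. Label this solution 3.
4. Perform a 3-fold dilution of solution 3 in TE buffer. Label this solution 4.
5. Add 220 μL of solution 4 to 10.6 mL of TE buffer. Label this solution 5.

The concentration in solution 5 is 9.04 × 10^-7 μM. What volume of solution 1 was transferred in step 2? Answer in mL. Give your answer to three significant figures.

0.550 mL

Step 1: 150 μL + 1.725 mL = 1875 μL total → factor 1875/150 = 12.5
Step 2: v brought to 5.7 mL → factor = 5.7 mL/v
Step 3: 45 μL + 20.8 mL = 20845 μL total → factor 20845/45 = 463.22
Step 4: 3-fold → factor 3
Step 5: 220 μL + 10.6 mL = 10820 μL total → factor 10820/220 = 49.182
Product of known-step factors = 8.5433 × 10^5
Overall factor = 8.00 μM / (9.04 × 10^-7 μM) = 8.8496 × 10^6
Step-2 factor = 8.8496 × 10^6 / 8.5433 × 10^5 = 10.358
v = 5.7 mL / 10.358 = 0.550 mL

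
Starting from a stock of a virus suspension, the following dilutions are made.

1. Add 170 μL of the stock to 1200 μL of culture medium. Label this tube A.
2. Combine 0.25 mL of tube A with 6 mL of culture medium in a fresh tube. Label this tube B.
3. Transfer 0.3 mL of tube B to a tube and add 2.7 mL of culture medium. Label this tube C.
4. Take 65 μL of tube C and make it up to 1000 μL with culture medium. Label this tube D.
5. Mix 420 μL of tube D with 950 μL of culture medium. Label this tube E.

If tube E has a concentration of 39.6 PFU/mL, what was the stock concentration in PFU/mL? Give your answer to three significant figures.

4.00 × 10^6 PFU/mL

Step 1: 170 μL + 1200 μL = 1370 μL total → factor 1370/170 = 8.0588
Step 2: 0.25 mL + 6 mL = 6.25 mL total → factor 6.25/0.25 = 25
Step 3: 0.3 mL + 2.7 mL = 3 mL total → factor 3/0.3 = 10
Step 4: 65 μL brought to 1000 μL → factor 1000/65 = 15.385
Step 5: 420 μL + 950 μL = 1370 μL total → factor 1370/420 = 3.2619
Overall dilution factor = 8.0588 × 25 × 10 × 15.385 × 3.2619 = 1.011 × 10^5
Stock = 39.6 PFU/mL × 1.011 × 10^5 = 4.00 × 10^6 PFU/mL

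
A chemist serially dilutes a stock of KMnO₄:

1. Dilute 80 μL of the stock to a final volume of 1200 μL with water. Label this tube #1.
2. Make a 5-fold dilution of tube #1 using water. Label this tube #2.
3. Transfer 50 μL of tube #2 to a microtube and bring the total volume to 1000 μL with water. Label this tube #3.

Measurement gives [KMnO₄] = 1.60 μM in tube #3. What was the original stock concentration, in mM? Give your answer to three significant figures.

2.40 mM

Step 1: 80 μL brought to 1200 μL → factor 1200/80 = 15
Step 2: 5-fold → factor 5
Step 3: 50 μL brought to 1000 μL → factor 1000/50 = 20
Overall dilution factor = 15 × 5 × 20 = 1500
Stock = 1.60 μM × 1500 = 2400 μM = 2.40 mM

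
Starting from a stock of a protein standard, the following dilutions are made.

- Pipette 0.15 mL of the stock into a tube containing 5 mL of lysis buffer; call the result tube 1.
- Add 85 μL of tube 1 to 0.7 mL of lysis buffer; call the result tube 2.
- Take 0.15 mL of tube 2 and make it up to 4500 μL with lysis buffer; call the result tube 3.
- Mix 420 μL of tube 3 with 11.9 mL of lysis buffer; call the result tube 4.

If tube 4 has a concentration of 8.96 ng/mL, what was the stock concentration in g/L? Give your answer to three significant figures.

2.50 g/L

Step 1: 0.15 mL + 5 mL = 5.15 mL total → factor 5.15/0.15 = 34.333
Step 2: 85 μL + 0.7 mL = 785 μL total → factor 785/85 = 9.2353
Step 3: 0.15 mL brought to 4500 μL → factor 4.5/0.15 = 30
Step 4: 420 μL + 11.9 mL = 12320 μL total → factor 12320/420 = 29.333
Overall dilution factor = 34.333 × 9.2353 × 30 × 29.333 = 2.7903 × 10^5
Stock = 8.96 ng/mL × 2.7903 × 10^5 = 2.500 × 10^6 ng/mL = 2.50 g/L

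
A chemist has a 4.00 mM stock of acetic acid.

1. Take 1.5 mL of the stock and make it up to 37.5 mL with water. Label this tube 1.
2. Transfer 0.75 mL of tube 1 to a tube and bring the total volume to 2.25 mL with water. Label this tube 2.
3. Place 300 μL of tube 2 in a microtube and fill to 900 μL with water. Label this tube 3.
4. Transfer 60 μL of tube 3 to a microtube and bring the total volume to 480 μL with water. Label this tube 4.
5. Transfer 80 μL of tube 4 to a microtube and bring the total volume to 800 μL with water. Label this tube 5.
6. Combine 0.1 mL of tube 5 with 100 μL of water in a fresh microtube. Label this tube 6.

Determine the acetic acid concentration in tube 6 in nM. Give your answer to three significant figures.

111 nM

Step 1: 1.5 mL brought to 37.5 mL → factor 37.5/1.5 = 25
Step 2: 0.75 mL brought to 2.25 mL → factor 2.25/0.75 = 3
Step 3: 300 μL brought to 900 μL → factor 900/300 = 3
Step 4: 60 μL brought to 480 μL → factor 480/60 = 8
Step 5: 80 μL brought to 800 μL → factor 800/80 = 10
Step 6: 0.1 mL + 100 μL = 0.2 mL total → factor 0.2/0.1 = 2
Overall dilution factor = 25 × 3 × 3 × 8 × 10 × 2 = 36000
Final = 4.00 mM / 36000 = 0.0001111 mM = 111 nM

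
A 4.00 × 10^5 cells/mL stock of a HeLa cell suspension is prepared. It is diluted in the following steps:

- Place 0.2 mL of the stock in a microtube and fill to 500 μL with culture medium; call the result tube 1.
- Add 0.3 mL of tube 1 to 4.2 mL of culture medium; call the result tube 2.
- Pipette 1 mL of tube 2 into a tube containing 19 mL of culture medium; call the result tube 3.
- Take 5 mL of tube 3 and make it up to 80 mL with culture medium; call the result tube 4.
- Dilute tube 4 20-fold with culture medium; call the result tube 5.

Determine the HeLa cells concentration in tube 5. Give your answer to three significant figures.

Step 1: 0.2 mL brought to 500 μL → factor 0.5/0.2 = 2.5
Step 2: 0.3 mL + 4.2 mL = 4.5 mL total → factor 4.5/0.3 = 15
Step 3: 1 mL + 19 mL = 20 mL total → factor 20/1 = 20
Step 4: 5 mL brought to 80 mL → factor 80/5 = 16
Step 5: 20-fold → factor 20
Overall dilution factor = 2.5 × 15 × 20 × 16 × 20 = 2.4 × 10^5
Final = 4.00 × 10^5 cells/mL / 2.4 × 10^5 = 1.67 cells/mL

1.67 cells/mL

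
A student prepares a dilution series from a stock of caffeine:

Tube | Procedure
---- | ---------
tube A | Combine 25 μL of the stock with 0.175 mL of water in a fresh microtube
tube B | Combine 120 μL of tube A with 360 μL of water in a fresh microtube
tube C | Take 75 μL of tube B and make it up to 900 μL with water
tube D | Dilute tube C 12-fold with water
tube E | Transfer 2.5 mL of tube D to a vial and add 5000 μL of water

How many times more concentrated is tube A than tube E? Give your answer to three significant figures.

1.73 × 10^3

Step 1: 25 μL + 0.175 mL = 200 μL total → factor 200/25 = 8
Step 2: 120 μL + 360 μL = 480 μL total → factor 480/120 = 4
Step 3: 75 μL brought to 900 μL → factor 900/75 = 12
Step 4: 12-fold → factor 12
Step 5: 2.5 mL + 5000 μL = 7.5 mL total → factor 7.5/2.5 = 3
Dilution factor to tube A = 8; to tube E = 13824
[tube A]/[tube E] = (factor to tube E)/(factor to tube A) = 13824/8 = 1.73 × 10^3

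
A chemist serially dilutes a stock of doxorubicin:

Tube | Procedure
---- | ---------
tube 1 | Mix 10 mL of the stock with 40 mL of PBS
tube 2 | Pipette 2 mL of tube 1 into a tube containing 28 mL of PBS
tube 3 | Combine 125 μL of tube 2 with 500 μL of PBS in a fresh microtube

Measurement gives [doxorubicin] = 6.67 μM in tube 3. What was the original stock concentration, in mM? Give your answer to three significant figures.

2.50 mM

Step 1: 10 mL + 40 mL = 50 mL total → factor 50/10 = 5
Step 2: 2 mL + 28 mL = 30 mL total → factor 30/2 = 15
Step 3: 125 μL + 500 μL = 625 μL total → factor 625/125 = 5
Overall dilution factor = 5 × 15 × 5 = 375
Stock = 6.67 μM × 375 = 2501 μM = 2.50 mM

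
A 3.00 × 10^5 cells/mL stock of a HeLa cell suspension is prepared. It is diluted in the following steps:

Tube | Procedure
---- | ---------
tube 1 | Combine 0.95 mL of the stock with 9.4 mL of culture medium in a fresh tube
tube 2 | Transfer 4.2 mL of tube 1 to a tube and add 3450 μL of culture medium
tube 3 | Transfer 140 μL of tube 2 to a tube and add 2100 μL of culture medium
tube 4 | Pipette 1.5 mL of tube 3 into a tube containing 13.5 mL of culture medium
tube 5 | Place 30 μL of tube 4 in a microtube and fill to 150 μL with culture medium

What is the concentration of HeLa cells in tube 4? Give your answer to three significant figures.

Step 1: 0.95 mL + 9.4 mL = 10.35 mL total → factor 10.35/0.95 = 10.895
Step 2: 4.2 mL + 3450 μL = 7.65 mL total → factor 7.65/4.2 = 1.8214
Step 3: 140 μL + 2100 μL = 2240 μL total → factor 2240/140 = 16
Step 4: 1.5 mL + 13.5 mL = 15 mL total → factor 15/1.5 = 10
Dilution factor through tube 4 = 10.895 × 1.8214 × 16 × 10 = 3175
[tube 4] = 3.00 × 10^5 cells/mL / 3175 = 94.5 cells/mL

94.5 cells/mL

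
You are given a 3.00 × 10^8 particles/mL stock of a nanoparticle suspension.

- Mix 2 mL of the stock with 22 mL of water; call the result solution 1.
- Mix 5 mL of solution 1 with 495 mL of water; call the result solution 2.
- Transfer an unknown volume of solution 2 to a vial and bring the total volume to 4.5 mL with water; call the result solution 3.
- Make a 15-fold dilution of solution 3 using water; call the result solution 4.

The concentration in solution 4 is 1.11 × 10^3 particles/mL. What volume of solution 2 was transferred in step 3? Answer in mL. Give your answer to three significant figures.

0.300 mL

Step 1: 2 mL + 22 mL = 24 mL total → factor 24/2 = 12
Step 2: 5 mL + 495 mL = 500 mL total → factor 500/5 = 100
Step 3: v brought to 4.5 mL → factor = 4.5 mL/v
Step 4: 15-fold → factor 15
Product of known-step factors = 18000
Overall factor = 3.00 × 10^8 particles/mL / (1.11 × 10^3 particles/mL) = 2.7027 × 10^5
Step-3 factor = 2.7027 × 10^5 / 18000 = 15.015
v = 4.5 mL / 15.015 = 0.300 mL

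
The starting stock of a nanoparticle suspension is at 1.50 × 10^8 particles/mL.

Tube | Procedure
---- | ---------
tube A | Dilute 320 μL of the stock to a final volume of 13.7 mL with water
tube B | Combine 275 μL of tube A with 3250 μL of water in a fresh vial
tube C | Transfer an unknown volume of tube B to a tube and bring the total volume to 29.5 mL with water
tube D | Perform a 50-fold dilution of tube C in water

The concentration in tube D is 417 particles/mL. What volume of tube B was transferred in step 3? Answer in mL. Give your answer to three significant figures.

2.25 mL

Step 1: 320 μL brought to 13.7 mL → factor 13700/320 = 42.812
Step 2: 275 μL + 3250 μL = 3525 μL total → factor 3525/275 = 12.818
Step 3: v brought to 29.5 mL → factor = 29.5 mL/v
Step 4: 50-fold → factor 50
Product of known-step factors = 27439
Overall factor = 1.50 × 10^8 particles/mL / (417 particles/mL) = 3.5971 × 10^5
Step-3 factor = 3.5971 × 10^5 / 27439 = 13.11
v = 29.5 mL / 13.11 = 2.25 mL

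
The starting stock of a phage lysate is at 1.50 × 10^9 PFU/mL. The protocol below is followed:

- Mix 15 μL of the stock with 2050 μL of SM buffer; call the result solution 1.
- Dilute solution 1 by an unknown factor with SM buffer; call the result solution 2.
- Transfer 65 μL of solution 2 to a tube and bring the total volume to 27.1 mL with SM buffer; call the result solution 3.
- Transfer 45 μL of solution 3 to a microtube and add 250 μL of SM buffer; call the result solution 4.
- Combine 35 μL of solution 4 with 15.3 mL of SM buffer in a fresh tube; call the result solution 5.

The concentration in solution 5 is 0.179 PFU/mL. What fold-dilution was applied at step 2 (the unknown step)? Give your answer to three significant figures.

Step 1: 15 μL + 2050 μL = 2065 μL total → factor 2065/15 = 137.67
Step 2: unknown factor x
Step 3: 65 μL brought to 27.1 mL → factor 27100/65 = 416.92
Step 4: 45 μL + 250 μL = 295 μL total → factor 295/45 = 6.5556
Step 5: 35 μL + 15.3 mL = 15335 μL total → factor 15335/35 = 438.14
Product of known-step factors = 1.6486 × 10^8
Overall factor = 1.50 × 10^9 PFU/mL / (0.179 PFU/mL) = 8.3799 × 10^9
x = 8.3799 × 10^9 / 1.6486 × 10^8 = 50.8

50.8-fold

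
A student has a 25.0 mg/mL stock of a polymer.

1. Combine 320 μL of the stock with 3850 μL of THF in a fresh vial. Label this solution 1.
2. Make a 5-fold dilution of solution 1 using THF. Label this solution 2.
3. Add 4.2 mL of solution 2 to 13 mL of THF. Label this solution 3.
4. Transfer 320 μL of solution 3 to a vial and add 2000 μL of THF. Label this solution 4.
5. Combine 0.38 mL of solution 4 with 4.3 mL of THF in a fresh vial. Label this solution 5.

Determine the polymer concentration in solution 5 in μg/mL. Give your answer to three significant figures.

1.05 μg/mL

Step 1: 320 μL + 3850 μL = 4170 μL total → factor 4170/320 = 13.031
Step 2: 5-fold → factor 5
Step 3: 4.2 mL + 13 mL = 17.2 mL total → factor 17.2/4.2 = 4.0952
Step 4: 320 μL + 2000 μL = 2320 μL total → factor 2320/320 = 7.25
Step 5: 0.38 mL + 4.3 mL = 4.68 mL total → factor 4.68/0.38 = 12.316
Overall dilution factor = 13.031 × 5 × 4.0952 × 7.25 × 12.316 = 23825
Final = 25.0 mg/mL / 23825 = 0.001049 mg/mL = 1.05 μg/mL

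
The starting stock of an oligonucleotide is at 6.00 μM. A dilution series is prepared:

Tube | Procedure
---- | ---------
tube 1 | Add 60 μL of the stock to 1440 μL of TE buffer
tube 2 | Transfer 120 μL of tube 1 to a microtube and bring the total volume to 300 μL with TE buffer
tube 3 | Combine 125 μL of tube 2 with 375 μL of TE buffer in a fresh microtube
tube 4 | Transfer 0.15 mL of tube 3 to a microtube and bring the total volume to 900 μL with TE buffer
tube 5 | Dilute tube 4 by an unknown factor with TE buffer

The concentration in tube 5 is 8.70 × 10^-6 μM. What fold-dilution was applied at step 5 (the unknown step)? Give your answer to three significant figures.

Step 1: 60 μL + 1440 μL = 1500 μL total → factor 1500/60 = 25
Step 2: 120 μL brought to 300 μL → factor 300/120 = 2.5
Step 3: 125 μL + 375 μL = 500 μL total → factor 500/125 = 4
Step 4: 0.15 mL brought to 900 μL → factor 0.9/0.15 = 6
Step 5: unknown factor x
Product of known-step factors = 1500
Overall factor = 6.00 μM / (8.70 × 10^-6 μM) = 6.8966 × 10^5
x = 6.8966 × 10^5 / 1500 = 460

460-fold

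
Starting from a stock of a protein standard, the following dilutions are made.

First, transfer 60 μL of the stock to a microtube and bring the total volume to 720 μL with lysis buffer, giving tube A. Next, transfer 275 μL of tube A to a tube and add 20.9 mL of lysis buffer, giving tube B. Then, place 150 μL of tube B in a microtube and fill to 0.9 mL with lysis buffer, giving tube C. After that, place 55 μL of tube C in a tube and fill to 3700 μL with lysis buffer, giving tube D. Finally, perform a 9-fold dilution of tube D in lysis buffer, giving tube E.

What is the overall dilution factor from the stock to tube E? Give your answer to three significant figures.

Step 1: 60 μL brought to 720 μL → factor 720/60 = 12
Step 2: 275 μL + 20.9 mL = 21175 μL total → factor 21175/275 = 77
Step 3: 150 μL brought to 0.9 mL → factor 900/150 = 6
Step 4: 55 μL brought to 3700 μL → factor 3700/55 = 67.273
Step 5: 9-fold → factor 9
Overall dilution factor = 12 × 77 × 6 × 67.273 × 9 = 3.3566 × 10^6

3.36 × 10^6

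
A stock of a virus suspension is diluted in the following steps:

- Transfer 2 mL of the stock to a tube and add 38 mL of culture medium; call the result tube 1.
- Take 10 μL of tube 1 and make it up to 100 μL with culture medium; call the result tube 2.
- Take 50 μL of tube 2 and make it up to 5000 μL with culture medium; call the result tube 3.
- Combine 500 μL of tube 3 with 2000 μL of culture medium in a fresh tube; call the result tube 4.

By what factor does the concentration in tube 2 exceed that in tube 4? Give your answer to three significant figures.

500

Step 1: 2 mL + 38 mL = 40 mL total → factor 40/2 = 20
Step 2: 10 μL brought to 100 μL → factor 100/10 = 10
Step 3: 50 μL brought to 5000 μL → factor 5000/50 = 100
Step 4: 500 μL + 2000 μL = 2500 μL total → factor 2500/500 = 5
Dilution factor to tube 2 = 200; to tube 4 = 1 × 10^5
[tube 2]/[tube 4] = (factor to tube 4)/(factor to tube 2) = 1 × 10^5/200 = 500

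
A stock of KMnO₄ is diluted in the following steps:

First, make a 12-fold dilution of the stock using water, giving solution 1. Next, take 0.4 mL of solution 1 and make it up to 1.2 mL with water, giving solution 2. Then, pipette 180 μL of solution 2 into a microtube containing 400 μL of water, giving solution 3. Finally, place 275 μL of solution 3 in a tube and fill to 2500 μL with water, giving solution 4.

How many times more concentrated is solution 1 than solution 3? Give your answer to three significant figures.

Step 1: 12-fold → factor 12
Step 2: 0.4 mL brought to 1.2 mL → factor 1.2/0.4 = 3
Step 3: 180 μL + 400 μL = 580 μL total → factor 580/180 = 3.2222
Dilution factor to solution 1 = 12; to solution 3 = 116
[solution 1]/[solution 3] = (factor to solution 3)/(factor to solution 1) = 116/12 = 9.67

9.67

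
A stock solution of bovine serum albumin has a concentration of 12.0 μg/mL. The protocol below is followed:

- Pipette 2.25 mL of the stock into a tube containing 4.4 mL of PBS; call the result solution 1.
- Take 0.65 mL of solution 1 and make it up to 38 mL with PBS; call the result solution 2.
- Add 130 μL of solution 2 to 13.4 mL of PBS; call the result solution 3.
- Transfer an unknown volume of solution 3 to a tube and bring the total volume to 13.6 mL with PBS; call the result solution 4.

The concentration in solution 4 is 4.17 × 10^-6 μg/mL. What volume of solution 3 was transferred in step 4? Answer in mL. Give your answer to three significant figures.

0.0850 mL

Step 1: 2.25 mL + 4.4 mL = 6.65 mL total → factor 6.65/2.25 = 2.9556
Step 2: 0.65 mL brought to 38 mL → factor 38/0.65 = 58.462
Step 3: 130 μL + 13.4 mL = 13530 μL total → factor 13530/130 = 104.08
Step 4: v brought to 13.6 mL → factor = 13.6 mL/v
Product of known-step factors = 17983
Overall factor = 12.0 μg/mL / (4.17 × 10^-6 μg/mL) = 2.8777 × 10^6
Step-4 factor = 2.8777 × 10^6 / 17983 = 160.02
v = 13.6 mL / 160.02 = 0.0850 mL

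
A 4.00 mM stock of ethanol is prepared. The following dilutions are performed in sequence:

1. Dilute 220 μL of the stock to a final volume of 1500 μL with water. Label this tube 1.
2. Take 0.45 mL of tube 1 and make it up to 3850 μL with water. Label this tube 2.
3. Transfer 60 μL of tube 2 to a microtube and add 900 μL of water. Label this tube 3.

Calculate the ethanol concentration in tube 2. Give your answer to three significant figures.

0.0686 mM

Step 1: 220 μL brought to 1500 μL → factor 1500/220 = 6.8182
Step 2: 0.45 mL brought to 3850 μL → factor 3.85/0.45 = 8.5556
Dilution factor through tube 2 = 6.8182 × 8.5556 = 58.333
[tube 2] = 4.00 mM / 58.333 = 0.0686 mM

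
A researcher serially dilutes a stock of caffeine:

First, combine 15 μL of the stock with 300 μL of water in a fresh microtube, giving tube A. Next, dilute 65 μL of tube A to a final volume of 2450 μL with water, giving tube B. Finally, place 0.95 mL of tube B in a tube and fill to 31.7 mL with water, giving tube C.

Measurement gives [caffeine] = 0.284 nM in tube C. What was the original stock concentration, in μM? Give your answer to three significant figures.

Step 1: 15 μL + 300 μL = 315 μL total → factor 315/15 = 21
Step 2: 65 μL brought to 2450 μL → factor 2450/65 = 37.692
Step 3: 0.95 mL brought to 31.7 mL → factor 31.7/0.95 = 33.368
Overall dilution factor = 21 × 37.692 × 33.368 = 26412
Stock = 0.284 nM × 26412 = 7501 nM = 7.50 μM

7.50 μM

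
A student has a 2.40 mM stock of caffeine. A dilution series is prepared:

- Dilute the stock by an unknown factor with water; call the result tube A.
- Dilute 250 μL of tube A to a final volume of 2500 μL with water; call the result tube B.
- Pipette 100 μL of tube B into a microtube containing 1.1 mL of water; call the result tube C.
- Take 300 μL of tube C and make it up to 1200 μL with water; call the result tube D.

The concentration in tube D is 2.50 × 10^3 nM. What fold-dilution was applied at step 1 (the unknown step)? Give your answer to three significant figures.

Step 1: unknown factor x
Step 2: 250 μL brought to 2500 μL → factor 2500/250 = 10
Step 3: 100 μL + 1.1 mL = 1200 μL total → factor 1200/100 = 12
Step 4: 300 μL brought to 1200 μL → factor 1200/300 = 4
Product of known-step factors = 480
Overall factor = 2.40 mM / (2.50 × 10^3 nM) = 960
x = 960 / 480 = 2.00

2.00-fold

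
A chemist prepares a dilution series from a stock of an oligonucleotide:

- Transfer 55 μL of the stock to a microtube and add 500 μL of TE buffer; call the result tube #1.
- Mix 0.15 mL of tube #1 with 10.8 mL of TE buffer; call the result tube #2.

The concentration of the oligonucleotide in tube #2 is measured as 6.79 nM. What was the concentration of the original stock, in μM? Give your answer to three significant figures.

Step 1: 55 μL + 500 μL = 555 μL total → factor 555/55 = 10.091
Step 2: 0.15 mL + 10.8 mL = 10.95 mL total → factor 10.95/0.15 = 73
Overall dilution factor = 10.091 × 73 = 736.64
Stock = 6.79 nM × 736.64 = 5002 nM = 5.00 μM

5.00 μM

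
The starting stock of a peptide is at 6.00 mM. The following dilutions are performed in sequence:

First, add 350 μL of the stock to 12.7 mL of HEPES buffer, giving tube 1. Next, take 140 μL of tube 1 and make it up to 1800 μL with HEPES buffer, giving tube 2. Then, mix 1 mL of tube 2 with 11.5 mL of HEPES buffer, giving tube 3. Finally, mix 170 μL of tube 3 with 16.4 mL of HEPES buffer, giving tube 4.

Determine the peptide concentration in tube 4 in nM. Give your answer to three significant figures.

10.3 nM

Step 1: 350 μL + 12.7 mL = 13050 μL total → factor 13050/350 = 37.286
Step 2: 140 μL brought to 1800 μL → factor 1800/140 = 12.857
Step 3: 1 mL + 11.5 mL = 12.5 mL total → factor 12.5/1 = 12.5
Step 4: 170 μL + 16.4 mL = 16570 μL total → factor 16570/170 = 97.471
Overall dilution factor = 37.286 × 12.857 × 12.5 × 97.471 = 5.8408 × 10^5
Final = 6.00 mM / 5.8408 × 10^5 = 1.027 × 10^-5 mM = 10.3 nM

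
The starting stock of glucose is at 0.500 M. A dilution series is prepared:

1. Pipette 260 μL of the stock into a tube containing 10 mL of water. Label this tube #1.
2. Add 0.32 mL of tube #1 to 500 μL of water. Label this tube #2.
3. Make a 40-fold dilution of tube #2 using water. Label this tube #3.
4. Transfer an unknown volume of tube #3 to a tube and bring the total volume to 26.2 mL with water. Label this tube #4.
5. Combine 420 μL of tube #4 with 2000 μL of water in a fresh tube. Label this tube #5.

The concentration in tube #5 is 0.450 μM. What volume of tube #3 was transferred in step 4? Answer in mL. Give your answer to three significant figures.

0.550 mL

Step 1: 260 μL + 10 mL = 10260 μL total → factor 10260/260 = 39.462
Step 2: 0.32 mL + 500 μL = 0.82 mL total → factor 0.82/0.32 = 2.5625
Step 3: 40-fold → factor 40
Step 4: v brought to 26.2 mL → factor = 26.2 mL/v
Step 5: 420 μL + 2000 μL = 2420 μL total → factor 2420/420 = 5.7619
Product of known-step factors = 23306
Overall factor = 0.500 M / (0.450 μM) = 1.1111 × 10^6
Step-4 factor = 1.1111 × 10^6 / 23306 = 47.675
v = 26.2 mL / 47.675 = 0.550 mL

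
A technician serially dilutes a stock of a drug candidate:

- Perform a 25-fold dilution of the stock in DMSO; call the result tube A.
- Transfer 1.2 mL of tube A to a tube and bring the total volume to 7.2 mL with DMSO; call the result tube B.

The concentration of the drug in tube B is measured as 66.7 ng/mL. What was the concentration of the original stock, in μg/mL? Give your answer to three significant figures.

Step 1: 25-fold → factor 25
Step 2: 1.2 mL brought to 7.2 mL → factor 7.2/1.2 = 6
Overall dilution factor = 25 × 6 = 150
Stock = 66.7 ng/mL × 150 = 1.000 × 10^4 ng/mL = 10.0 μg/mL

10.0 μg/mL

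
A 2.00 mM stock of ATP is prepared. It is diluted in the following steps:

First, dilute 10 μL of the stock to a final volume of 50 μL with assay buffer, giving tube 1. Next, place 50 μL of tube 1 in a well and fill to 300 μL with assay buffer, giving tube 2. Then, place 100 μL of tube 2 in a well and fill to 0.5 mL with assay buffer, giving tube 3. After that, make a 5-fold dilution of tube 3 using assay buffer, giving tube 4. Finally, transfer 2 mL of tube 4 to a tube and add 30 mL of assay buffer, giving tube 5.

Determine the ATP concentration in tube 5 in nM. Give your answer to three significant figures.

Step 1: 10 μL brought to 50 μL → factor 50/10 = 5
Step 2: 50 μL brought to 300 μL → factor 300/50 = 6
Step 3: 100 μL brought to 0.5 mL → factor 500/100 = 5
Step 4: 5-fold → factor 5
Step 5: 2 mL + 30 mL = 32 mL total → factor 32/2 = 16
Overall dilution factor = 5 × 6 × 5 × 5 × 16 = 12000
Final = 2.00 mM / 12000 = 0.0001667 mM = 167 nM

167 nM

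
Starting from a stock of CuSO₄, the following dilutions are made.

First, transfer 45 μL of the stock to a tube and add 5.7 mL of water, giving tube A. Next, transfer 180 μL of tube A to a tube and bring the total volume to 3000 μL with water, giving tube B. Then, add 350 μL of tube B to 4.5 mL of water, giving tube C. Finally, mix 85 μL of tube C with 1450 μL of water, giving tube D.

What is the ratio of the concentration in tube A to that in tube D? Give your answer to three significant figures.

Step 1: 45 μL + 5.7 mL = 5745 μL total → factor 5745/45 = 127.67
Step 2: 180 μL brought to 3000 μL → factor 3000/180 = 16.667
Step 3: 350 μL + 4.5 mL = 4850 μL total → factor 4850/350 = 13.857
Step 4: 85 μL + 1450 μL = 1535 μL total → factor 1535/85 = 18.059
Dilution factor to tube A = 127.67; to tube D = 5.3246 × 10^5
[tube A]/[tube D] = (factor to tube D)/(factor to tube A) = 5.3246 × 10^5/127.67 = 4.17 × 10^3

4.17 × 10^3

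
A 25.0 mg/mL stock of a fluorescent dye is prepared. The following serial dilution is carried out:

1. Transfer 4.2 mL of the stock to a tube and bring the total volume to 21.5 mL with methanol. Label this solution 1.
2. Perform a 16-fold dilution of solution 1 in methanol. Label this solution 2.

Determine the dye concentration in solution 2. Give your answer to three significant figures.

Step 1: 4.2 mL brought to 21.5 mL → factor 21.5/4.2 = 5.119
Step 2: 16-fold → factor 16
Overall dilution factor = 5.119 × 16 = 81.905
Final = 25.0 mg/mL / 81.905 = 0.305 mg/mL

0.305 mg/mL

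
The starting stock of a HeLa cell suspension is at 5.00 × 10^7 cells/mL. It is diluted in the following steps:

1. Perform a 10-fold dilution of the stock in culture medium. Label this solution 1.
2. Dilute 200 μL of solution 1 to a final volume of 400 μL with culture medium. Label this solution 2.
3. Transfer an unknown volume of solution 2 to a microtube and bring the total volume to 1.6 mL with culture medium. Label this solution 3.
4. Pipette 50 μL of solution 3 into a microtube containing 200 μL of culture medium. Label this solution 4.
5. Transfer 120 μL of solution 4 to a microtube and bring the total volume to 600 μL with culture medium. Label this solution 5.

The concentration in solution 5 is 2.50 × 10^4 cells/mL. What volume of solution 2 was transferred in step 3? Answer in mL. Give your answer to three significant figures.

Step 1: 10-fold → factor 10
Step 2: 200 μL brought to 400 μL → factor 400/200 = 2
Step 3: v brought to 1.6 mL → factor = 1.6 mL/v
Step 4: 50 μL + 200 μL = 250 μL total → factor 250/50 = 5
Step 5: 120 μL brought to 600 μL → factor 600/120 = 5
Product of known-step factors = 500
Overall factor = 5.00 × 10^7 cells/mL / (2.50 × 10^4 cells/mL) = 2000
Step-3 factor = 2000 / 500 = 4
v = 1.6 mL / 4 = 0.400 mL

0.400 mL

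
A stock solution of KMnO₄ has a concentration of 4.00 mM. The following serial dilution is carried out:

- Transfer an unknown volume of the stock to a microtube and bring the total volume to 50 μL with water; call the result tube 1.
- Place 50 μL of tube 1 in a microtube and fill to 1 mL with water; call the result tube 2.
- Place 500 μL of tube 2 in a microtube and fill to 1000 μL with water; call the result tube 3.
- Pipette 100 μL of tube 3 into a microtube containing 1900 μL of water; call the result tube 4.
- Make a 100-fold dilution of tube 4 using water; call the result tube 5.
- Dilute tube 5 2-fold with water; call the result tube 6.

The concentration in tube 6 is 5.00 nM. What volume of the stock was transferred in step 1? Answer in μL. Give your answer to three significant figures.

Step 1: v brought to 50 μL → factor = 50 μL/v
Step 2: 50 μL brought to 1 mL → factor 1000/50 = 20
Step 3: 500 μL brought to 1000 μL → factor 1000/500 = 2
Step 4: 100 μL + 1900 μL = 2000 μL total → factor 2000/100 = 20
Step 5: 100-fold → factor 100
Step 6: 2-fold → factor 2
Product of known-step factors = 1.6 × 10^5
Overall factor = 4.00 mM / (5.00 nM) = 8 × 10^5
Step-1 factor = 8 × 10^5 / 1.6 × 10^5 = 5
v = 50 μL / 5 = 10.0 μL

10.0 μL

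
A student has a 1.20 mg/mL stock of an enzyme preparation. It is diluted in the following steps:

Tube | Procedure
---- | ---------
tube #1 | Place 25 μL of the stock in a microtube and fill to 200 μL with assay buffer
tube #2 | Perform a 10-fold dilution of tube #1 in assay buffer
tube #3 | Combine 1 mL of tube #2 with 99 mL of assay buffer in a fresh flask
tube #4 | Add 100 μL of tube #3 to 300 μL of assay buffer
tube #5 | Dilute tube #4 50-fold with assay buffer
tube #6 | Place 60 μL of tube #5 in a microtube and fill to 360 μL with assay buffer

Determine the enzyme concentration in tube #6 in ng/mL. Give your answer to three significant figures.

0.125 ng/mL

Step 1: 25 μL brought to 200 μL → factor 200/25 = 8
Step 2: 10-fold → factor 10
Step 3: 1 mL + 99 mL = 100 mL total → factor 100/1 = 100
Step 4: 100 μL + 300 μL = 400 μL total → factor 400/100 = 4
Step 5: 50-fold → factor 50
Step 6: 60 μL brought to 360 μL → factor 360/60 = 6
Overall dilution factor = 8 × 10 × 100 × 4 × 50 × 6 = 9.6 × 10^6
Final = 1.20 mg/mL / 9.6 × 10^6 = 1.250 × 10^-7 mg/mL = 0.125 ng/mL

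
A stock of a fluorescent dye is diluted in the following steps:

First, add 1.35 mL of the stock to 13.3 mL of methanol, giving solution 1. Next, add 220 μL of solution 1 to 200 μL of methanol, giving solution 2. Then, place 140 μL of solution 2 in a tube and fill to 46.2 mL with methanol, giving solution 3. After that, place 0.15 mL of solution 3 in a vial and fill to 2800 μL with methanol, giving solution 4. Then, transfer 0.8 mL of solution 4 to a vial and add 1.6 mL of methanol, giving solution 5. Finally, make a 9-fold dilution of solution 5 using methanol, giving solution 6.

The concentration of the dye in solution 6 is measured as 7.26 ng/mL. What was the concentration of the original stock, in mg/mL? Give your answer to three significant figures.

Step 1: 1.35 mL + 13.3 mL = 14.65 mL total → factor 14.65/1.35 = 10.852
Step 2: 220 μL + 200 μL = 420 μL total → factor 420/220 = 1.9091
Step 3: 140 μL brought to 46.2 mL → factor 46200/140 = 330
Step 4: 0.15 mL brought to 2800 μL → factor 2.8/0.15 = 18.667
Step 5: 0.8 mL + 1.6 mL = 2.4 mL total → factor 2.4/0.8 = 3
Step 6: 9-fold → factor 9
Overall dilution factor = 10.852 × 1.9091 × 330 × 18.667 × 3 × 9 = 3.4457 × 10^6
Stock = 7.26 ng/mL × 3.4457 × 10^6 = 2.502 × 10^7 ng/mL = 25.0 mg/mL

25.0 mg/mL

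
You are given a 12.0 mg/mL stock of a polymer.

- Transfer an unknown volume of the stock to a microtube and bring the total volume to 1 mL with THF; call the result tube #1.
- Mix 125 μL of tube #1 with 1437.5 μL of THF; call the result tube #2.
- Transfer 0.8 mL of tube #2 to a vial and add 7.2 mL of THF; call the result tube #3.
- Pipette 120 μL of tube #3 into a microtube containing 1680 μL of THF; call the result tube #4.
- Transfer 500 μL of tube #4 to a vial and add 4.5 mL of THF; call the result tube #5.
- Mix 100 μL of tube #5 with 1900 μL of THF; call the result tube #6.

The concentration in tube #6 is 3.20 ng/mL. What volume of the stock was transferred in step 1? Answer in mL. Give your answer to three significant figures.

Step 1: v brought to 1 mL → factor = 1 mL/v
Step 2: 125 μL + 1437.5 μL = 1562.5 μL total → factor 1562.5/125 = 12.5
Step 3: 0.8 mL + 7.2 mL = 8 mL total → factor 8/0.8 = 10
Step 4: 120 μL + 1680 μL = 1800 μL total → factor 1800/120 = 15
Step 5: 500 μL + 4.5 mL = 5000 μL total → factor 5000/500 = 10
Step 6: 100 μL + 1900 μL = 2000 μL total → factor 2000/100 = 20
Product of known-step factors = 3.75 × 10^5
Overall factor = 12.0 mg/mL / (3.20 ng/mL) = 3.75 × 10^6
Step-1 factor = 3.75 × 10^6 / 3.75 × 10^5 = 10
v = 1 mL / 10 = 0.100 mL

0.100 mL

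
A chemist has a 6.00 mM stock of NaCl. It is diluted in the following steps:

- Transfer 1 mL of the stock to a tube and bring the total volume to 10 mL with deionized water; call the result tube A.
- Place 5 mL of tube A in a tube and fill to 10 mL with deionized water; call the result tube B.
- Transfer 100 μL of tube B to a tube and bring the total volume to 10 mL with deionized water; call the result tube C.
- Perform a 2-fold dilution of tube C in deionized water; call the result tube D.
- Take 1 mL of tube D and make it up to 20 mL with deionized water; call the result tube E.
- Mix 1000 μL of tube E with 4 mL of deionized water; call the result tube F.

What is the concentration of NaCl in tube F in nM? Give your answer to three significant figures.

15.0 nM

Step 1: 1 mL brought to 10 mL → factor 10/1 = 10
Step 2: 5 mL brought to 10 mL → factor 10/5 = 2
Step 3: 100 μL brought to 10 mL → factor 10000/100 = 100
Step 4: 2-fold → factor 2
Step 5: 1 mL brought to 20 mL → factor 20/1 = 20
Step 6: 1000 μL + 4 mL = 5000 μL total → factor 5000/1000 = 5
Overall dilution factor = 10 × 2 × 100 × 2 × 20 × 5 = 4 × 10^5
Final = 6.00 mM / 4 × 10^5 = 1.500 × 10^-5 mM = 15.0 nM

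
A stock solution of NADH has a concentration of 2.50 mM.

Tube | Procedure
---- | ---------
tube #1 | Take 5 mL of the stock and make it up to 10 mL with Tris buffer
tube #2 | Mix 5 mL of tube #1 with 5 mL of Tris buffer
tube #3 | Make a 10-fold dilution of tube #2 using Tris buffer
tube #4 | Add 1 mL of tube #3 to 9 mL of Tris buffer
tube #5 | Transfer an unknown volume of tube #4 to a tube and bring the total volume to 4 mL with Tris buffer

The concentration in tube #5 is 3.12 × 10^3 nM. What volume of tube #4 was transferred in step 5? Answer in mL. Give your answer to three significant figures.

2.00 mL

Step 1: 5 mL brought to 10 mL → factor 10/5 = 2
Step 2: 5 mL + 5 mL = 10 mL total → factor 10/5 = 2
Step 3: 10-fold → factor 10
Step 4: 1 mL + 9 mL = 10 mL total → factor 10/1 = 10
Step 5: v brought to 4 mL → factor = 4 mL/v
Product of known-step factors = 400
Overall factor = 2.50 mM / (3.12 × 10^3 nM) = 801.28
Step-5 factor = 801.28 / 400 = 2.0032
v = 4 mL / 2.0032 = 2.00 mL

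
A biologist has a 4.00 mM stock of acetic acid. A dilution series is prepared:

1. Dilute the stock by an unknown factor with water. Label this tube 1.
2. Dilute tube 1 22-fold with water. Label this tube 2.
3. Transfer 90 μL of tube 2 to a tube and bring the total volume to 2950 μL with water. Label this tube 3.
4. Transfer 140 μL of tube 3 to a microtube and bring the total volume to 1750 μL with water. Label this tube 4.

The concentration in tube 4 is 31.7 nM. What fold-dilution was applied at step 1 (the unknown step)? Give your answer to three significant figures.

14.0-fold

Step 1: unknown factor x
Step 2: 22-fold → factor 22
Step 3: 90 μL brought to 2950 μL → factor 2950/90 = 32.778
Step 4: 140 μL brought to 1750 μL → factor 1750/140 = 12.5
Product of known-step factors = 9013.9
Overall factor = 4.00 mM / (31.7 nM) = 1.2618 × 10^5
x = 1.2618 × 10^5 / 9013.9 = 14.0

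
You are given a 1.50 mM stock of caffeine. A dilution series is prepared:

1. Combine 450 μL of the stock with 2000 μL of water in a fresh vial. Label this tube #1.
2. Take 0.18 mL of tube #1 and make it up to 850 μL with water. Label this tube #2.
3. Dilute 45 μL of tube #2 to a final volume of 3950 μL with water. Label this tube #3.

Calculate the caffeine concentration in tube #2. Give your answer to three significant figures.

0.0583 mM

Step 1: 450 μL + 2000 μL = 2450 μL total → factor 2450/450 = 5.4444
Step 2: 0.18 mL brought to 850 μL → factor 0.85/0.18 = 4.7222
Dilution factor through tube #2 = 5.4444 × 4.7222 = 25.71
[tube #2] = 1.50 mM / 25.71 = 0.0583 mM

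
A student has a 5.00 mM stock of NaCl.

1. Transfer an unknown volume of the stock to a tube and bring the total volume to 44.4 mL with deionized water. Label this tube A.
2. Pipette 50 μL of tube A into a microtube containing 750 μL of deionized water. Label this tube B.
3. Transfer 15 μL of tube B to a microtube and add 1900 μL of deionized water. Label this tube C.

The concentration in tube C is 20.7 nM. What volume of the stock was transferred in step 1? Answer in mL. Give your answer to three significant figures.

0.375 mL

Step 1: v brought to 44.4 mL → factor = 44.4 mL/v
Step 2: 50 μL + 750 μL = 800 μL total → factor 800/50 = 16
Step 3: 15 μL + 1900 μL = 1915 μL total → factor 1915/15 = 127.67
Product of known-step factors = 2042.7
Overall factor = 5.00 mM / (20.7 nM) = 2.4155 × 10^5
Step-1 factor = 2.4155 × 10^5 / 2042.7 = 118.25
v = 44.4 mL / 118.25 = 0.375 mL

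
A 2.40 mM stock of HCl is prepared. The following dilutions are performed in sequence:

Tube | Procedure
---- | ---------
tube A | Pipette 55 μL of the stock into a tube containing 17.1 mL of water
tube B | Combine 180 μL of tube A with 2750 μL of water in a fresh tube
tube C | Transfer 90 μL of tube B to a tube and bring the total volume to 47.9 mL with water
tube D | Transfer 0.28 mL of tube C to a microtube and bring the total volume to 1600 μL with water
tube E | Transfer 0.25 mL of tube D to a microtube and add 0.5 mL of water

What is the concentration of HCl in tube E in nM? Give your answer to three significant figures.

Step 1: 55 μL + 17.1 mL = 17155 μL total → factor 17155/55 = 311.91
Step 2: 180 μL + 2750 μL = 2930 μL total → factor 2930/180 = 16.278
Step 3: 90 μL brought to 47.9 mL → factor 47900/90 = 532.22
Step 4: 0.28 mL brought to 1600 μL → factor 1.6/0.28 = 5.7143
Step 5: 0.25 mL + 0.5 mL = 0.75 mL total → factor 0.75/0.25 = 3
Overall dilution factor = 311.91 × 16.278 × 532.22 × 5.7143 × 3 = 4.6323 × 10^7
Final = 2.40 mM / 4.6323 × 10^7 = 5.181 × 10^-8 mM = 0.0518 nM

0.0518 nM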